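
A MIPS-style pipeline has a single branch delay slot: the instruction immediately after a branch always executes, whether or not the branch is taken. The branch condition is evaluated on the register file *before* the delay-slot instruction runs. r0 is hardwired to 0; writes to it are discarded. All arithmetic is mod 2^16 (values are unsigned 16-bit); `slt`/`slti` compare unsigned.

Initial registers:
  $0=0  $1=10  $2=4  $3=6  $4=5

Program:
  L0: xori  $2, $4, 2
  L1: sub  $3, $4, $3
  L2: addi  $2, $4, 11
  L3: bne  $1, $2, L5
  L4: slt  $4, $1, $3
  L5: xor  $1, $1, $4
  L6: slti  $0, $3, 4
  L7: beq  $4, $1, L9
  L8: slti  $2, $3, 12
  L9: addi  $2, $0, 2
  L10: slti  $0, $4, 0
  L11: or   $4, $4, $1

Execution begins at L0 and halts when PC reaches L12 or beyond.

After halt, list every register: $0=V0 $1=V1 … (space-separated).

#0 xori  $2, $4, 2 ; 0/10/7/6/5
#1 sub  $3, $4, $3 ; 0/10/7/65535/5
#2 addi  $2, $4, 11 ; 0/10/16/65535/5
#3 bne  $1, $2, L5 ; 0/10/16/65535/5 ; →target
#4 slt  $4, $1, $3 ; 0/10/16/65535/1
#5 xor  $1, $1, $4 ; 0/11/16/65535/1
#6 slti  $0, $3, 4 ; 0/11/16/65535/1
#7 beq  $4, $1, L9 ; 0/11/16/65535/1 ; →fallthru
#8 slti  $2, $3, 12 ; 0/11/0/65535/1
#9 addi  $2, $0, 2 ; 0/11/2/65535/1
#10 slti  $0, $4, 0 ; 0/11/2/65535/1
#11 or   $4, $4, $1 ; 0/11/2/65535/11

$0=0 $1=11 $2=2 $3=65535 $4=11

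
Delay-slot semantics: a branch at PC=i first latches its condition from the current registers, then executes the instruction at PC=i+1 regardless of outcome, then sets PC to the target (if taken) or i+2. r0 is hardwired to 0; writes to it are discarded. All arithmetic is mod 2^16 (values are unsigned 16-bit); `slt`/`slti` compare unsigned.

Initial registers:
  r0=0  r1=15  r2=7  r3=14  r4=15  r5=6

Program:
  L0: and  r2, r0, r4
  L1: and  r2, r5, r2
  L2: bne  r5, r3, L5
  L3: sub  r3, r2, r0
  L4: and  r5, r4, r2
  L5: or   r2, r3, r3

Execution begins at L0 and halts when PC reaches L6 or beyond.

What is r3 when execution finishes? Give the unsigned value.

  step pc=0: and  r2, r0, r4  regs=(0,15,0,14,15,6)
  step pc=1: and  r2, r5, r2  regs=(0,15,0,14,15,6)
  step pc=2: bne  r5, r3, L5  cond=T  regs=(0,15,0,14,15,6)
  step pc=3: sub  r3, r2, r0  regs=(0,15,0,0,15,6)
  step pc=5: or   r2, r3, r3  regs=(0,15,0,0,15,6)

0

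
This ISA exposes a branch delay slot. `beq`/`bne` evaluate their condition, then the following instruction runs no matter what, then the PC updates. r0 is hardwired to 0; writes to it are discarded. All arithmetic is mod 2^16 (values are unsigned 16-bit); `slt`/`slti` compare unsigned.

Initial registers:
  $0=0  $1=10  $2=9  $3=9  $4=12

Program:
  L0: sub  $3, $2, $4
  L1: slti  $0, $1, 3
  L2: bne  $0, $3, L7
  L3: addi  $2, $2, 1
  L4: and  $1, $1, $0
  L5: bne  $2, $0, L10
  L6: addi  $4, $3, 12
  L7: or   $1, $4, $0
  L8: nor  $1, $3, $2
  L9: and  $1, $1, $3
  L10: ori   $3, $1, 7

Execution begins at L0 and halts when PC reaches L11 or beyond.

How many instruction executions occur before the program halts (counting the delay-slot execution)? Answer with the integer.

#0 sub  $3, $2, $4 ; 0/10/9/65533/12
#1 slti  $0, $1, 3 ; 0/10/9/65533/12
#2 bne  $0, $3, L7 ; 0/10/9/65533/12 ; →target
#3 addi  $2, $2, 1 ; 0/10/10/65533/12
#7 or   $1, $4, $0 ; 0/12/10/65533/12
#8 nor  $1, $3, $2 ; 0/0/10/65533/12
#9 and  $1, $1, $3 ; 0/0/10/65533/12
#10 ori   $3, $1, 7 ; 0/0/10/7/12

8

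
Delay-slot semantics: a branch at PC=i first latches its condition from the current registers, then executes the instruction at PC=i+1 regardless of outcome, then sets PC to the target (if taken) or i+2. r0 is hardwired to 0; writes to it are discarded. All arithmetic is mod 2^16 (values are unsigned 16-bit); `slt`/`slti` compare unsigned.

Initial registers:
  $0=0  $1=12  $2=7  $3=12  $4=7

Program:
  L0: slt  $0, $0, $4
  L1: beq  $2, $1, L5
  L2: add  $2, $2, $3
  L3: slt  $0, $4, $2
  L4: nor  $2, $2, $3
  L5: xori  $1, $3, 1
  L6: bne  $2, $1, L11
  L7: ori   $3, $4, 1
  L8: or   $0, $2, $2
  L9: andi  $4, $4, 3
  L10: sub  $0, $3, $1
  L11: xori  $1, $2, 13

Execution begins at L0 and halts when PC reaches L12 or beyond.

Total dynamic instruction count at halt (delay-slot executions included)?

9

[0] slt  $0, $0, $4  →  {$0:0, $1:12, $2:7, $3:12, $4:7}
[1] beq  $2, $1, L5  →  {$0:0, $1:12, $2:7, $3:12, $4:7}  ⟨branch fallthrough⟩
[2] add  $2, $2, $3  →  {$0:0, $1:12, $2:19, $3:12, $4:7}
[3] slt  $0, $4, $2  →  {$0:0, $1:12, $2:19, $3:12, $4:7}
[4] nor  $2, $2, $3  →  {$0:0, $1:12, $2:65504, $3:12, $4:7}
[5] xori  $1, $3, 1  →  {$0:0, $1:13, $2:65504, $3:12, $4:7}
[6] bne  $2, $1, L11  →  {$0:0, $1:13, $2:65504, $3:12, $4:7}  ⟨branch taken⟩
[7] ori   $3, $4, 1  →  {$0:0, $1:13, $2:65504, $3:7, $4:7}
[11] xori  $1, $2, 13  →  {$0:0, $1:65517, $2:65504, $3:7, $4:7}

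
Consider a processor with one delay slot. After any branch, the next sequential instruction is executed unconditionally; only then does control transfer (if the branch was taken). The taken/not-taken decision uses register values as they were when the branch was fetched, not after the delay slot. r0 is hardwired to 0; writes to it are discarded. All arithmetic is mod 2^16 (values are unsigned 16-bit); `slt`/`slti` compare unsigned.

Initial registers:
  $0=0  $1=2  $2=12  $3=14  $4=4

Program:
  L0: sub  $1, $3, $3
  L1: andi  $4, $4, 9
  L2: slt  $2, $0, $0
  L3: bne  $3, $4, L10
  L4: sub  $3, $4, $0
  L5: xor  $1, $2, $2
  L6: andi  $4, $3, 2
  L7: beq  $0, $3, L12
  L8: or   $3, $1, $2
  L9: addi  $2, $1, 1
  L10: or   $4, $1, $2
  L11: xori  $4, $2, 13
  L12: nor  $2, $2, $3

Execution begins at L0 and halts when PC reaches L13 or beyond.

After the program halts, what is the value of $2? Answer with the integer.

PC=0  sub  $1, $3, $3        | $0=0 $1=0 $2=12 $3=14 $4=4
PC=1  andi  $4, $4, 9        | $0=0 $1=0 $2=12 $3=14 $4=0
PC=2  slt  $2, $0, $0        | $0=0 $1=0 $2=0 $3=14 $4=0
PC=3  bne  $3, $4, L10       | $0=0 $1=0 $2=0 $3=14 $4=0  [TAKEN]
PC=4  sub  $3, $4, $0        | $0=0 $1=0 $2=0 $3=0 $4=0
PC=10 or   $4, $1, $2        | $0=0 $1=0 $2=0 $3=0 $4=0
PC=11 xori  $4, $2, 13       | $0=0 $1=0 $2=0 $3=0 $4=13
PC=12 nor  $2, $2, $3        | $0=0 $1=0 $2=65535 $3=0 $4=13

65535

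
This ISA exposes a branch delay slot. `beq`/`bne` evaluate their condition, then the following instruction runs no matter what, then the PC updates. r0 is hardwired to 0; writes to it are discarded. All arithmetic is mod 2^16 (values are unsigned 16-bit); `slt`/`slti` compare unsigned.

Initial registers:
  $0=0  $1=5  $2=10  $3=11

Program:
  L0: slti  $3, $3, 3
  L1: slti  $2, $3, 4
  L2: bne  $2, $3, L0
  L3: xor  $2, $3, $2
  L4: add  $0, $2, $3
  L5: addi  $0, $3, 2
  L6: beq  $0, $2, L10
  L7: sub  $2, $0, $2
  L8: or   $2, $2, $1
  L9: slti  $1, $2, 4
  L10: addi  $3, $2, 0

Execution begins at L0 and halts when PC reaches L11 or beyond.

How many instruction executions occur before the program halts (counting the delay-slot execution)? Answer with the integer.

13

  step pc=0: slti  $3, $3, 3  regs=(0,5,10,0)
  step pc=1: slti  $2, $3, 4  regs=(0,5,1,0)
  step pc=2: bne  $2, $3, L0  cond=T  regs=(0,5,1,0)
  step pc=3: xor  $2, $3, $2  regs=(0,5,1,0)
  step pc=0: slti  $3, $3, 3  regs=(0,5,1,1)
  step pc=1: slti  $2, $3, 4  regs=(0,5,1,1)
  step pc=2: bne  $2, $3, L0  cond=F  regs=(0,5,1,1)
  step pc=3: xor  $2, $3, $2  regs=(0,5,0,1)
  step pc=4: add  $0, $2, $3  regs=(0,5,0,1)
  step pc=5: addi  $0, $3, 2  regs=(0,5,0,1)
  step pc=6: beq  $0, $2, L10  cond=T  regs=(0,5,0,1)
  step pc=7: sub  $2, $0, $2  regs=(0,5,0,1)
  step pc=10: addi  $3, $2, 0  regs=(0,5,0,0)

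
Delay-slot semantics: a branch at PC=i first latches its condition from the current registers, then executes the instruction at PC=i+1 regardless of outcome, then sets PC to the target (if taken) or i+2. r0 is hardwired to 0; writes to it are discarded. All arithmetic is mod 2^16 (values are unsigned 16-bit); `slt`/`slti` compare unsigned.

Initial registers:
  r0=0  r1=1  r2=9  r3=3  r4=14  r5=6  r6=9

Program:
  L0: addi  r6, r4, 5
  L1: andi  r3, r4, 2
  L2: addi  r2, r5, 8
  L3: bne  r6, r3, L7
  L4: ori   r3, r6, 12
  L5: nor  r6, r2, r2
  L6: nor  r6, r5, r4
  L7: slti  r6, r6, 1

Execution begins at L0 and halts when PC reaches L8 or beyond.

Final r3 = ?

PC=0  addi  r6, r4, 5        | r0=0 r1=1 r2=9 r3=3 r4=14 r5=6 r6=19
PC=1  andi  r3, r4, 2        | r0=0 r1=1 r2=9 r3=2 r4=14 r5=6 r6=19
PC=2  addi  r2, r5, 8        | r0=0 r1=1 r2=14 r3=2 r4=14 r5=6 r6=19
PC=3  bne  r6, r3, L7        | r0=0 r1=1 r2=14 r3=2 r4=14 r5=6 r6=19  [TAKEN]
PC=4  ori   r3, r6, 12       | r0=0 r1=1 r2=14 r3=31 r4=14 r5=6 r6=19
PC=7  slti  r6, r6, 1        | r0=0 r1=1 r2=14 r3=31 r4=14 r5=6 r6=0

31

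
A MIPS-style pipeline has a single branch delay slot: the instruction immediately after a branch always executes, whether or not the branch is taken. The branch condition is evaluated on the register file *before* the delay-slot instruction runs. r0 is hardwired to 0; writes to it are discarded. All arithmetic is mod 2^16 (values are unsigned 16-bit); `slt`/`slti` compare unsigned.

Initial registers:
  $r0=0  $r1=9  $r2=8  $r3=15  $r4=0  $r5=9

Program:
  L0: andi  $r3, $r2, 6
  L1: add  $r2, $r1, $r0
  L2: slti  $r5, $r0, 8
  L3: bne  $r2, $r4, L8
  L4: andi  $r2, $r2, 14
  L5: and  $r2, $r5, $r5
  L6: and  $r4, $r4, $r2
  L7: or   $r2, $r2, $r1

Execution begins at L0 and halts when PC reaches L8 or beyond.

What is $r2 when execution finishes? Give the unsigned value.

8

#0 andi  $r3, $r2, 6 ; 0/9/8/0/0/9
#1 add  $r2, $r1, $r0 ; 0/9/9/0/0/9
#2 slti  $r5, $r0, 8 ; 0/9/9/0/0/1
#3 bne  $r2, $r4, L8 ; 0/9/9/0/0/1 ; →target
#4 andi  $r2, $r2, 14 ; 0/9/8/0/0/1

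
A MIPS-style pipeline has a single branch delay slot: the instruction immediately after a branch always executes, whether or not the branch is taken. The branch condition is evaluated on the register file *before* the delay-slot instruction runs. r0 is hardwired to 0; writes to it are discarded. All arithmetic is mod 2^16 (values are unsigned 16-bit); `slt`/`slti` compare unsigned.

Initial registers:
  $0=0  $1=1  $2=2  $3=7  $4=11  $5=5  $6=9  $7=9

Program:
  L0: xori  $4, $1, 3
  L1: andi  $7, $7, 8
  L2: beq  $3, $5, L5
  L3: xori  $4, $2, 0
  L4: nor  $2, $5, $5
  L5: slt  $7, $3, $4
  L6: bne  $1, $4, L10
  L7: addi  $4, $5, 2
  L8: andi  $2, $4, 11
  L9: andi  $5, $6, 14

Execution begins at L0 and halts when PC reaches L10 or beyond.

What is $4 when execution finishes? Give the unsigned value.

7

[0] xori  $4, $1, 3  →  {$0:0, $1:1, $2:2, $3:7, $4:2, $5:5, $6:9, $7:9}
[1] andi  $7, $7, 8  →  {$0:0, $1:1, $2:2, $3:7, $4:2, $5:5, $6:9, $7:8}
[2] beq  $3, $5, L5  →  {$0:0, $1:1, $2:2, $3:7, $4:2, $5:5, $6:9, $7:8}  ⟨branch fallthrough⟩
[3] xori  $4, $2, 0  →  {$0:0, $1:1, $2:2, $3:7, $4:2, $5:5, $6:9, $7:8}
[4] nor  $2, $5, $5  →  {$0:0, $1:1, $2:65530, $3:7, $4:2, $5:5, $6:9, $7:8}
[5] slt  $7, $3, $4  →  {$0:0, $1:1, $2:65530, $3:7, $4:2, $5:5, $6:9, $7:0}
[6] bne  $1, $4, L10  →  {$0:0, $1:1, $2:65530, $3:7, $4:2, $5:5, $6:9, $7:0}  ⟨branch taken⟩
[7] addi  $4, $5, 2  →  {$0:0, $1:1, $2:65530, $3:7, $4:7, $5:5, $6:9, $7:0}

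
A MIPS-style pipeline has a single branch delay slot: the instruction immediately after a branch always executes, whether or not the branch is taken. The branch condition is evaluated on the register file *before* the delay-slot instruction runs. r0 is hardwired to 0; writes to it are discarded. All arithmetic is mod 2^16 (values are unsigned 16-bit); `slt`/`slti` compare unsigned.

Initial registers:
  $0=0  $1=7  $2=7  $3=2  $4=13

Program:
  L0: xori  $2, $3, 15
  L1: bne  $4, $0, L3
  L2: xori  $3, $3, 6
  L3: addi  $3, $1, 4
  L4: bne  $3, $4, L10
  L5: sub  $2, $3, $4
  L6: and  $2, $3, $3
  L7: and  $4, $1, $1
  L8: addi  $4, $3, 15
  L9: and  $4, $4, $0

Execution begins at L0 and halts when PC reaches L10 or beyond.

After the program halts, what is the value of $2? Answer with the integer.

65534

[0] xori  $2, $3, 15  →  {$0:0, $1:7, $2:13, $3:2, $4:13}
[1] bne  $4, $0, L3  →  {$0:0, $1:7, $2:13, $3:2, $4:13}  ⟨branch taken⟩
[2] xori  $3, $3, 6  →  {$0:0, $1:7, $2:13, $3:4, $4:13}
[3] addi  $3, $1, 4  →  {$0:0, $1:7, $2:13, $3:11, $4:13}
[4] bne  $3, $4, L10  →  {$0:0, $1:7, $2:13, $3:11, $4:13}  ⟨branch taken⟩
[5] sub  $2, $3, $4  →  {$0:0, $1:7, $2:65534, $3:11, $4:13}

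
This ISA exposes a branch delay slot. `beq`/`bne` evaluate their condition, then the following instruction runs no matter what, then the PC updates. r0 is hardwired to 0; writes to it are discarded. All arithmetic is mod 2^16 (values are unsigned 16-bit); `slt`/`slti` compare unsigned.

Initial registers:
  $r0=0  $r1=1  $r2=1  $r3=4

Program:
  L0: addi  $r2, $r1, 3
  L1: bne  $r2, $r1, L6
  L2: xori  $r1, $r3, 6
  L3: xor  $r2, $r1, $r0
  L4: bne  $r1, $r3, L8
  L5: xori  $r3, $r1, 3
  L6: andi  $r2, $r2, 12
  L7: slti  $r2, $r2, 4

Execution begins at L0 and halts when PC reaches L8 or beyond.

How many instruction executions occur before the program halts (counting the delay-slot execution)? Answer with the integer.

5

#0 addi  $r2, $r1, 3 ; 0/1/4/4
#1 bne  $r2, $r1, L6 ; 0/1/4/4 ; →target
#2 xori  $r1, $r3, 6 ; 0/2/4/4
#6 andi  $r2, $r2, 12 ; 0/2/4/4
#7 slti  $r2, $r2, 4 ; 0/2/0/4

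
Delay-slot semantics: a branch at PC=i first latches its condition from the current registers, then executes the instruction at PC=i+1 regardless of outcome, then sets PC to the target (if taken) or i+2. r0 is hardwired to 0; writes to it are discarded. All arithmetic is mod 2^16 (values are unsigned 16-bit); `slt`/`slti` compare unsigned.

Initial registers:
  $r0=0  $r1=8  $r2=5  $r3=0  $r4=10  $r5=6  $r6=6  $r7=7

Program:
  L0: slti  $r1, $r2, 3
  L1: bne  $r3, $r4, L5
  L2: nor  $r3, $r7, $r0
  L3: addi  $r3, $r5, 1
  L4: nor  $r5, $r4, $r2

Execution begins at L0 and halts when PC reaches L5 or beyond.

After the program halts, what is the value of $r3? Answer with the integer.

65528

  step pc=0: slti  $r1, $r2, 3  regs=(0,0,5,0,10,6,6,7)
  step pc=1: bne  $r3, $r4, L5  cond=T  regs=(0,0,5,0,10,6,6,7)
  step pc=2: nor  $r3, $r7, $r0  regs=(0,0,5,65528,10,6,6,7)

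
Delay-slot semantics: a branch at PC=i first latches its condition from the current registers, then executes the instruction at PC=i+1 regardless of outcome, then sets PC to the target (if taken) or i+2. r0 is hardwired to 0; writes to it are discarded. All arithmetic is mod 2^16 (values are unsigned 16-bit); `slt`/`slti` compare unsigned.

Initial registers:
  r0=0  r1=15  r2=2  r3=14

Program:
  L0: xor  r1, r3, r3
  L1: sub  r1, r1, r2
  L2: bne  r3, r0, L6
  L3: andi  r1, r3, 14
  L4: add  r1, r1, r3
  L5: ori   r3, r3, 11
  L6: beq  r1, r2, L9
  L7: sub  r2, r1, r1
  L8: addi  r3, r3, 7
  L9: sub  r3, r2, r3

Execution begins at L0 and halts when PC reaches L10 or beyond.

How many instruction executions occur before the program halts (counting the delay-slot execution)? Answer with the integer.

  step pc=0: xor  r1, r3, r3  regs=(0,0,2,14)
  step pc=1: sub  r1, r1, r2  regs=(0,65534,2,14)
  step pc=2: bne  r3, r0, L6  cond=T  regs=(0,65534,2,14)
  step pc=3: andi  r1, r3, 14  regs=(0,14,2,14)
  step pc=6: beq  r1, r2, L9  cond=F  regs=(0,14,2,14)
  step pc=7: sub  r2, r1, r1  regs=(0,14,0,14)
  step pc=8: addi  r3, r3, 7  regs=(0,14,0,21)
  step pc=9: sub  r3, r2, r3  regs=(0,14,0,65515)

8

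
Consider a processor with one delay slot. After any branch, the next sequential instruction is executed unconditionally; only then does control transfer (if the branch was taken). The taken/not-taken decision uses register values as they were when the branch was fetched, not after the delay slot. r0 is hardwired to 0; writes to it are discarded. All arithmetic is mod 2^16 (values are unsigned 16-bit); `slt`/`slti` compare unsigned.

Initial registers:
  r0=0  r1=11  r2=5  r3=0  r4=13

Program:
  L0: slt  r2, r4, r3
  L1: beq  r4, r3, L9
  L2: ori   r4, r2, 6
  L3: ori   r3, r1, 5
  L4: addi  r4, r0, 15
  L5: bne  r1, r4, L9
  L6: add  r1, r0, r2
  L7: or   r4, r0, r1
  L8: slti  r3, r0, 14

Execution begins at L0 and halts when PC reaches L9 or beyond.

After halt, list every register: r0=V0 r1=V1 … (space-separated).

  step pc=0: slt  r2, r4, r3  regs=(0,11,0,0,13)
  step pc=1: beq  r4, r3, L9  cond=F  regs=(0,11,0,0,13)
  step pc=2: ori   r4, r2, 6  regs=(0,11,0,0,6)
  step pc=3: ori   r3, r1, 5  regs=(0,11,0,15,6)
  step pc=4: addi  r4, r0, 15  regs=(0,11,0,15,15)
  step pc=5: bne  r1, r4, L9  cond=T  regs=(0,11,0,15,15)
  step pc=6: add  r1, r0, r2  regs=(0,0,0,15,15)

r0=0 r1=0 r2=0 r3=15 r4=15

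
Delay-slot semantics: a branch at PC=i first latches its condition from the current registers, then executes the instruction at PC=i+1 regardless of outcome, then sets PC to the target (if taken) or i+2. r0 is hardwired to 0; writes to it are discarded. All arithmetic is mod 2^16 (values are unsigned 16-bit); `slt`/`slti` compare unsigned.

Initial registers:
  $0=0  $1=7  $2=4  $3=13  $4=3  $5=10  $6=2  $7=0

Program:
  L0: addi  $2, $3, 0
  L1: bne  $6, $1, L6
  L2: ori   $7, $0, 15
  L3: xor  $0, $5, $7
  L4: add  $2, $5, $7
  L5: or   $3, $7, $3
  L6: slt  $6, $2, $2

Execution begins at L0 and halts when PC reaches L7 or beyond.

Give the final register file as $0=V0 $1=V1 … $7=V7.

PC=0  addi  $2, $3, 0        | $0=0 $1=7 $2=13 $3=13 $4=3 $5=10 $6=2 $7=0
PC=1  bne  $6, $1, L6        | $0=0 $1=7 $2=13 $3=13 $4=3 $5=10 $6=2 $7=0  [TAKEN]
PC=2  ori   $7, $0, 15       | $0=0 $1=7 $2=13 $3=13 $4=3 $5=10 $6=2 $7=15
PC=6  slt  $6, $2, $2        | $0=0 $1=7 $2=13 $3=13 $4=3 $5=10 $6=0 $7=15

$0=0 $1=7 $2=13 $3=13 $4=3 $5=10 $6=0 $7=15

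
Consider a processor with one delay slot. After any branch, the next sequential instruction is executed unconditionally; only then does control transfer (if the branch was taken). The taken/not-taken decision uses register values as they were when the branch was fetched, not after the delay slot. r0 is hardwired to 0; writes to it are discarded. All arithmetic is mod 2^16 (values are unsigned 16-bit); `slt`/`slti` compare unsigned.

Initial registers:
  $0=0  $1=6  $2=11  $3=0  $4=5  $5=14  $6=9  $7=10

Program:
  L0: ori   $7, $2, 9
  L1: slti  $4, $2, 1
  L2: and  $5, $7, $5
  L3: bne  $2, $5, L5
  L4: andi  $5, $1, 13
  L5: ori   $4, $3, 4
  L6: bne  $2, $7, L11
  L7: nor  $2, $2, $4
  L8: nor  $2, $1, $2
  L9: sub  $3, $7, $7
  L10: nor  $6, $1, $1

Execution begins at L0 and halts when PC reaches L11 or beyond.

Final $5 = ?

4

  step pc=0: ori   $7, $2, 9  regs=(0,6,11,0,5,14,9,11)
  step pc=1: slti  $4, $2, 1  regs=(0,6,11,0,0,14,9,11)
  step pc=2: and  $5, $7, $5  regs=(0,6,11,0,0,10,9,11)
  step pc=3: bne  $2, $5, L5  cond=T  regs=(0,6,11,0,0,10,9,11)
  step pc=4: andi  $5, $1, 13  regs=(0,6,11,0,0,4,9,11)
  step pc=5: ori   $4, $3, 4  regs=(0,6,11,0,4,4,9,11)
  step pc=6: bne  $2, $7, L11  cond=F  regs=(0,6,11,0,4,4,9,11)
  step pc=7: nor  $2, $2, $4  regs=(0,6,65520,0,4,4,9,11)
  step pc=8: nor  $2, $1, $2  regs=(0,6,9,0,4,4,9,11)
  step pc=9: sub  $3, $7, $7  regs=(0,6,9,0,4,4,9,11)
  step pc=10: nor  $6, $1, $1  regs=(0,6,9,0,4,4,65529,11)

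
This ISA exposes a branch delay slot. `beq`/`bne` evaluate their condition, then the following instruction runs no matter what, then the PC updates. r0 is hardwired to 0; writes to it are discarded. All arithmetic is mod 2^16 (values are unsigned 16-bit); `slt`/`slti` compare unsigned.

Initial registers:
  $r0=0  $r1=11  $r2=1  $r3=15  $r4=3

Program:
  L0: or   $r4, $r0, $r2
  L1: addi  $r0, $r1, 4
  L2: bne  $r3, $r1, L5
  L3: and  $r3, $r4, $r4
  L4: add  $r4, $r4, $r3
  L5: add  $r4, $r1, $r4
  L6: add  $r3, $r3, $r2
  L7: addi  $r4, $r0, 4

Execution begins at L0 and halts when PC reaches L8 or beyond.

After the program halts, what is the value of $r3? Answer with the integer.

2

  step pc=0: or   $r4, $r0, $r2  regs=(0,11,1,15,1)
  step pc=1: addi  $r0, $r1, 4  regs=(0,11,1,15,1)
  step pc=2: bne  $r3, $r1, L5  cond=T  regs=(0,11,1,15,1)
  step pc=3: and  $r3, $r4, $r4  regs=(0,11,1,1,1)
  step pc=5: add  $r4, $r1, $r4  regs=(0,11,1,1,12)
  step pc=6: add  $r3, $r3, $r2  regs=(0,11,1,2,12)
  step pc=7: addi  $r4, $r0, 4  regs=(0,11,1,2,4)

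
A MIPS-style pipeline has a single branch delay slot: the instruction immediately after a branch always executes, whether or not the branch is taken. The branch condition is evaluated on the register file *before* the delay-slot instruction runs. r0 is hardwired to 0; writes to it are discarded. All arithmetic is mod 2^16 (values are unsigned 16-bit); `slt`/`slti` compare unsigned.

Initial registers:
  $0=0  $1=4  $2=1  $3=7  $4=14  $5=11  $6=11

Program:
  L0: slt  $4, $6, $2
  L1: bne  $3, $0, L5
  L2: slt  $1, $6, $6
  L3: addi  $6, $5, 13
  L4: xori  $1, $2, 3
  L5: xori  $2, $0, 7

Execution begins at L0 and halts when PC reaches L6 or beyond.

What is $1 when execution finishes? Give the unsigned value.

0

PC=0  slt  $4, $6, $2        | $0=0 $1=4 $2=1 $3=7 $4=0 $5=11 $6=11
PC=1  bne  $3, $0, L5        | $0=0 $1=4 $2=1 $3=7 $4=0 $5=11 $6=11  [TAKEN]
PC=2  slt  $1, $6, $6        | $0=0 $1=0 $2=1 $3=7 $4=0 $5=11 $6=11
PC=5  xori  $2, $0, 7        | $0=0 $1=0 $2=7 $3=7 $4=0 $5=11 $6=11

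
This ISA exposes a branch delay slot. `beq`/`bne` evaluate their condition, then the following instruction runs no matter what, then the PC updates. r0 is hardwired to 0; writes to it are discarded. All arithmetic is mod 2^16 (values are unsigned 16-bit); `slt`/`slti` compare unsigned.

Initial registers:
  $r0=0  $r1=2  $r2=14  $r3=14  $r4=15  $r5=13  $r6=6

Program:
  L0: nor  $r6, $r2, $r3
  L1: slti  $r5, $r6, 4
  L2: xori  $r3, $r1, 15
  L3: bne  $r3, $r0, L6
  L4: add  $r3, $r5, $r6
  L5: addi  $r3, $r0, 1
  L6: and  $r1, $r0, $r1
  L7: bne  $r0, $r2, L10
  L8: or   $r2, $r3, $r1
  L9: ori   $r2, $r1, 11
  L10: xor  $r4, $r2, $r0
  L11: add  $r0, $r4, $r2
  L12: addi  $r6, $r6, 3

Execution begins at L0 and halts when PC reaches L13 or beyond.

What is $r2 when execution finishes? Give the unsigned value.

65521

[0] nor  $r6, $r2, $r3  →  {$r0:0, $r1:2, $r2:14, $r3:14, $r4:15, $r5:13, $r6:65521}
[1] slti  $r5, $r6, 4  →  {$r0:0, $r1:2, $r2:14, $r3:14, $r4:15, $r5:0, $r6:65521}
[2] xori  $r3, $r1, 15  →  {$r0:0, $r1:2, $r2:14, $r3:13, $r4:15, $r5:0, $r6:65521}
[3] bne  $r3, $r0, L6  →  {$r0:0, $r1:2, $r2:14, $r3:13, $r4:15, $r5:0, $r6:65521}  ⟨branch taken⟩
[4] add  $r3, $r5, $r6  →  {$r0:0, $r1:2, $r2:14, $r3:65521, $r4:15, $r5:0, $r6:65521}
[6] and  $r1, $r0, $r1  →  {$r0:0, $r1:0, $r2:14, $r3:65521, $r4:15, $r5:0, $r6:65521}
[7] bne  $r0, $r2, L10  →  {$r0:0, $r1:0, $r2:14, $r3:65521, $r4:15, $r5:0, $r6:65521}  ⟨branch taken⟩
[8] or   $r2, $r3, $r1  →  {$r0:0, $r1:0, $r2:65521, $r3:65521, $r4:15, $r5:0, $r6:65521}
[10] xor  $r4, $r2, $r0  →  {$r0:0, $r1:0, $r2:65521, $r3:65521, $r4:65521, $r5:0, $r6:65521}
[11] add  $r0, $r4, $r2  →  {$r0:0, $r1:0, $r2:65521, $r3:65521, $r4:65521, $r5:0, $r6:65521}
[12] addi  $r6, $r6, 3  →  {$r0:0, $r1:0, $r2:65521, $r3:65521, $r4:65521, $r5:0, $r6:65524}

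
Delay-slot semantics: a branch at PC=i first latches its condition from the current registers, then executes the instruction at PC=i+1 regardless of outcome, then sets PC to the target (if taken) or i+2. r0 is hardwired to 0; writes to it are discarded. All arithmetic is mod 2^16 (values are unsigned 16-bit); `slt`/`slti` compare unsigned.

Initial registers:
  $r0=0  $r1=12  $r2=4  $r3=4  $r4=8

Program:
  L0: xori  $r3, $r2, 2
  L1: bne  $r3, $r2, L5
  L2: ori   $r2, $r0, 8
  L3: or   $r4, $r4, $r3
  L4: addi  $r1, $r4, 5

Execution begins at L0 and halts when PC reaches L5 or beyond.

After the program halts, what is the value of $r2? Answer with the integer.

  step pc=0: xori  $r3, $r2, 2  regs=(0,12,4,6,8)
  step pc=1: bne  $r3, $r2, L5  cond=T  regs=(0,12,4,6,8)
  step pc=2: ori   $r2, $r0, 8  regs=(0,12,8,6,8)

8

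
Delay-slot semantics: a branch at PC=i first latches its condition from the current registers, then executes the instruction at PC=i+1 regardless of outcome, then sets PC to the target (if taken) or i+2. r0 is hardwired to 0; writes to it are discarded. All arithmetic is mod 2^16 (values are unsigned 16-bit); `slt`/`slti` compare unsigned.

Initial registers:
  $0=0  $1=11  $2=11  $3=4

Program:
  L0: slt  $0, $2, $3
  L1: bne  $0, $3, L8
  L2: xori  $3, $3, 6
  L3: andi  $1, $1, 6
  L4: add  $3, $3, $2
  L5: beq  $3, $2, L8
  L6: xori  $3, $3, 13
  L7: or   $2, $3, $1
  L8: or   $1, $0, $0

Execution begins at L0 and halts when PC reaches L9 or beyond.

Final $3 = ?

2

  step pc=0: slt  $0, $2, $3  regs=(0,11,11,4)
  step pc=1: bne  $0, $3, L8  cond=T  regs=(0,11,11,4)
  step pc=2: xori  $3, $3, 6  regs=(0,11,11,2)
  step pc=8: or   $1, $0, $0  regs=(0,0,11,2)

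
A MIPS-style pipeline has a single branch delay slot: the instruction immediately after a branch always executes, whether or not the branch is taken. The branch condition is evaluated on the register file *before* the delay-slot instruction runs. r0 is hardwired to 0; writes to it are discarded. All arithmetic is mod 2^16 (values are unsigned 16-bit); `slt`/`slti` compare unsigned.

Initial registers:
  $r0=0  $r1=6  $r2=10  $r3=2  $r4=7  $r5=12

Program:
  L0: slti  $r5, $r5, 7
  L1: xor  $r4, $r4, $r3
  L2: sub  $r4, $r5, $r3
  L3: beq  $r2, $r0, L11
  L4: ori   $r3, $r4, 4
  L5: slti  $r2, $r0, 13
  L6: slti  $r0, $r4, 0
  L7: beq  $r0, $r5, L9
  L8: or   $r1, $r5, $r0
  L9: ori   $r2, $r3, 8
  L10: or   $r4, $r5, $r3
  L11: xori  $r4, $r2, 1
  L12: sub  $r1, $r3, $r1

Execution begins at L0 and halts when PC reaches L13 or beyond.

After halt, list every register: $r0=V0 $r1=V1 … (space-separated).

#0 slti  $r5, $r5, 7 ; 0/6/10/2/7/0
#1 xor  $r4, $r4, $r3 ; 0/6/10/2/5/0
#2 sub  $r4, $r5, $r3 ; 0/6/10/2/65534/0
#3 beq  $r2, $r0, L11 ; 0/6/10/2/65534/0 ; →fallthru
#4 ori   $r3, $r4, 4 ; 0/6/10/65534/65534/0
#5 slti  $r2, $r0, 13 ; 0/6/1/65534/65534/0
#6 slti  $r0, $r4, 0 ; 0/6/1/65534/65534/0
#7 beq  $r0, $r5, L9 ; 0/6/1/65534/65534/0 ; →target
#8 or   $r1, $r5, $r0 ; 0/0/1/65534/65534/0
#9 ori   $r2, $r3, 8 ; 0/0/65534/65534/65534/0
#10 or   $r4, $r5, $r3 ; 0/0/65534/65534/65534/0
#11 xori  $r4, $r2, 1 ; 0/0/65534/65534/65535/0
#12 sub  $r1, $r3, $r1 ; 0/65534/65534/65534/65535/0

$r0=0 $r1=65534 $r2=65534 $r3=65534 $r4=65535 $r5=0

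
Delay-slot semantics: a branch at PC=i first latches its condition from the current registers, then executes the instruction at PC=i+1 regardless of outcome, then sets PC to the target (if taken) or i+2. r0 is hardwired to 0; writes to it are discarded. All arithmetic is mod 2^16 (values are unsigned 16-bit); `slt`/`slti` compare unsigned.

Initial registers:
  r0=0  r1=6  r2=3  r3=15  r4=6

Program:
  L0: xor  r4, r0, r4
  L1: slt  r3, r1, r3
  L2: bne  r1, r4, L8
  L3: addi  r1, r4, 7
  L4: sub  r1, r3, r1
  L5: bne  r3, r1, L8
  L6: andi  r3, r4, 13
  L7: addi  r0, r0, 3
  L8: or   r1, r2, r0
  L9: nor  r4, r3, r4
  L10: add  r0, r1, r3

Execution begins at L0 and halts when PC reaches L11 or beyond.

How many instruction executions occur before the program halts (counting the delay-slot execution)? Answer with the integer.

PC=0  xor  r4, r0, r4        | r0=0 r1=6 r2=3 r3=15 r4=6
PC=1  slt  r3, r1, r3        | r0=0 r1=6 r2=3 r3=1 r4=6
PC=2  bne  r1, r4, L8        | r0=0 r1=6 r2=3 r3=1 r4=6  [not taken]
PC=3  addi  r1, r4, 7        | r0=0 r1=13 r2=3 r3=1 r4=6
PC=4  sub  r1, r3, r1        | r0=0 r1=65524 r2=3 r3=1 r4=6
PC=5  bne  r3, r1, L8        | r0=0 r1=65524 r2=3 r3=1 r4=6  [TAKEN]
PC=6  andi  r3, r4, 13       | r0=0 r1=65524 r2=3 r3=4 r4=6
PC=8  or   r1, r2, r0        | r0=0 r1=3 r2=3 r3=4 r4=6
PC=9  nor  r4, r3, r4        | r0=0 r1=3 r2=3 r3=4 r4=65529
PC=10 add  r0, r1, r3        | r0=0 r1=3 r2=3 r3=4 r4=65529

10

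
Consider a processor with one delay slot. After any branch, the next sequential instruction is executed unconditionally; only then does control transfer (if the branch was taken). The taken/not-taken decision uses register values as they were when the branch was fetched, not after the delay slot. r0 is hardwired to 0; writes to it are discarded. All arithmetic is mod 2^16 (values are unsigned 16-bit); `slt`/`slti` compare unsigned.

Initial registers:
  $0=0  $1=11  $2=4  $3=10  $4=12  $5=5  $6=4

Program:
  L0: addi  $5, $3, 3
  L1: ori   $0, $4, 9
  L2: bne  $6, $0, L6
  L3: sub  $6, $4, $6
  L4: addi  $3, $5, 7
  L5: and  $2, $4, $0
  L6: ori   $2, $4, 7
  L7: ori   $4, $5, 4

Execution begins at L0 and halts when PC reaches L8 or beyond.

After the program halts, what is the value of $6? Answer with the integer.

  step pc=0: addi  $5, $3, 3  regs=(0,11,4,10,12,13,4)
  step pc=1: ori   $0, $4, 9  regs=(0,11,4,10,12,13,4)
  step pc=2: bne  $6, $0, L6  cond=T  regs=(0,11,4,10,12,13,4)
  step pc=3: sub  $6, $4, $6  regs=(0,11,4,10,12,13,8)
  step pc=6: ori   $2, $4, 7  regs=(0,11,15,10,12,13,8)
  step pc=7: ori   $4, $5, 4  regs=(0,11,15,10,13,13,8)

8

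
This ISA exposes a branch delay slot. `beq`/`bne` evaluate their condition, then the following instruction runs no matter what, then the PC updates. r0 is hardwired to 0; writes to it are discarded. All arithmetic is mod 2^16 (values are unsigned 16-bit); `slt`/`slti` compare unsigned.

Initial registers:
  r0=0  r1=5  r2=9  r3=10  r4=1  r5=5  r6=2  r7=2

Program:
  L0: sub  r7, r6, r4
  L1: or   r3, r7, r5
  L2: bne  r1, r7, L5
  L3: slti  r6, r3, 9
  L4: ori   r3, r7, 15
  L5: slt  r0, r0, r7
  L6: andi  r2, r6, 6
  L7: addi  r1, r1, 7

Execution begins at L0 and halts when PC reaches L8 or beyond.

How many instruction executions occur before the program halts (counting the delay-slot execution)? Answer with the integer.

[0] sub  r7, r6, r4  →  {r0:0, r1:5, r2:9, r3:10, r4:1, r5:5, r6:2, r7:1}
[1] or   r3, r7, r5  →  {r0:0, r1:5, r2:9, r3:5, r4:1, r5:5, r6:2, r7:1}
[2] bne  r1, r7, L5  →  {r0:0, r1:5, r2:9, r3:5, r4:1, r5:5, r6:2, r7:1}  ⟨branch taken⟩
[3] slti  r6, r3, 9  →  {r0:0, r1:5, r2:9, r3:5, r4:1, r5:5, r6:1, r7:1}
[5] slt  r0, r0, r7  →  {r0:0, r1:5, r2:9, r3:5, r4:1, r5:5, r6:1, r7:1}
[6] andi  r2, r6, 6  →  {r0:0, r1:5, r2:0, r3:5, r4:1, r5:5, r6:1, r7:1}
[7] addi  r1, r1, 7  →  {r0:0, r1:12, r2:0, r3:5, r4:1, r5:5, r6:1, r7:1}

7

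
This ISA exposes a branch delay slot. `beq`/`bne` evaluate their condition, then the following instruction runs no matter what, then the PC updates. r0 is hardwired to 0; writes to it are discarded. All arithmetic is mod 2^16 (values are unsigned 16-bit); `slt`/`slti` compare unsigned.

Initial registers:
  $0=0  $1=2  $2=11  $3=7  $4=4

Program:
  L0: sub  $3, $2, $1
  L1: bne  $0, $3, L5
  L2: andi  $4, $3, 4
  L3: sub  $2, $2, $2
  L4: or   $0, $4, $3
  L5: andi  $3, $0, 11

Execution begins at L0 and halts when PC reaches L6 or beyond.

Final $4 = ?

  step pc=0: sub  $3, $2, $1  regs=(0,2,11,9,4)
  step pc=1: bne  $0, $3, L5  cond=T  regs=(0,2,11,9,4)
  step pc=2: andi  $4, $3, 4  regs=(0,2,11,9,0)
  step pc=5: andi  $3, $0, 11  regs=(0,2,11,0,0)

0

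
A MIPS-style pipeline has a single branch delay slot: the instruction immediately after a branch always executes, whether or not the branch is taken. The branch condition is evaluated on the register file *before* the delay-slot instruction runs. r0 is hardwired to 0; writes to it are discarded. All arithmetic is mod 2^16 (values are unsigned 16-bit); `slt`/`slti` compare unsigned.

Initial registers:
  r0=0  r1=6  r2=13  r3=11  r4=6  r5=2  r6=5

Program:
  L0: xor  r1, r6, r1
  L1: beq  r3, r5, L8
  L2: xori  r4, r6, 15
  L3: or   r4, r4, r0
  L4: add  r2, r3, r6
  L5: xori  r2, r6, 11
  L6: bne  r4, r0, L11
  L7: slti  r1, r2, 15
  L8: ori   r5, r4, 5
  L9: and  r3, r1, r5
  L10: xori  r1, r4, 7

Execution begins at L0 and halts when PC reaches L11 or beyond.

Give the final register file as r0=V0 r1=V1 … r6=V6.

r0=0 r1=1 r2=14 r3=11 r4=10 r5=2 r6=5

[0] xor  r1, r6, r1  →  {r0:0, r1:3, r2:13, r3:11, r4:6, r5:2, r6:5}
[1] beq  r3, r5, L8  →  {r0:0, r1:3, r2:13, r3:11, r4:6, r5:2, r6:5}  ⟨branch fallthrough⟩
[2] xori  r4, r6, 15  →  {r0:0, r1:3, r2:13, r3:11, r4:10, r5:2, r6:5}
[3] or   r4, r4, r0  →  {r0:0, r1:3, r2:13, r3:11, r4:10, r5:2, r6:5}
[4] add  r2, r3, r6  →  {r0:0, r1:3, r2:16, r3:11, r4:10, r5:2, r6:5}
[5] xori  r2, r6, 11  →  {r0:0, r1:3, r2:14, r3:11, r4:10, r5:2, r6:5}
[6] bne  r4, r0, L11  →  {r0:0, r1:3, r2:14, r3:11, r4:10, r5:2, r6:5}  ⟨branch taken⟩
[7] slti  r1, r2, 15  →  {r0:0, r1:1, r2:14, r3:11, r4:10, r5:2, r6:5}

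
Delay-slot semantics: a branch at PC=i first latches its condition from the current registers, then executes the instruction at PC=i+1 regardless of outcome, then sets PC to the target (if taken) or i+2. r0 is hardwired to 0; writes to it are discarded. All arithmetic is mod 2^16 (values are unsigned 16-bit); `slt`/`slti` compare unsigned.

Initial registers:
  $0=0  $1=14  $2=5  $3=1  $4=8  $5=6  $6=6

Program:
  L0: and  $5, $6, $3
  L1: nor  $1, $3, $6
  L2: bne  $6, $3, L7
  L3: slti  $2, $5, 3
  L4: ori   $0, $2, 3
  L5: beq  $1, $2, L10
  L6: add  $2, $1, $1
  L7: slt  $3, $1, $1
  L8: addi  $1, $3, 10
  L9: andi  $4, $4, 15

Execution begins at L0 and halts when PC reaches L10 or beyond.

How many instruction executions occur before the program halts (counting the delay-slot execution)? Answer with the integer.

7

PC=0  and  $5, $6, $3        | $0=0 $1=14 $2=5 $3=1 $4=8 $5=0 $6=6
PC=1  nor  $1, $3, $6        | $0=0 $1=65528 $2=5 $3=1 $4=8 $5=0 $6=6
PC=2  bne  $6, $3, L7        | $0=0 $1=65528 $2=5 $3=1 $4=8 $5=0 $6=6  [TAKEN]
PC=3  slti  $2, $5, 3        | $0=0 $1=65528 $2=1 $3=1 $4=8 $5=0 $6=6
PC=7  slt  $3, $1, $1        | $0=0 $1=65528 $2=1 $3=0 $4=8 $5=0 $6=6
PC=8  addi  $1, $3, 10       | $0=0 $1=10 $2=1 $3=0 $4=8 $5=0 $6=6
PC=9  andi  $4, $4, 15       | $0=0 $1=10 $2=1 $3=0 $4=8 $5=0 $6=6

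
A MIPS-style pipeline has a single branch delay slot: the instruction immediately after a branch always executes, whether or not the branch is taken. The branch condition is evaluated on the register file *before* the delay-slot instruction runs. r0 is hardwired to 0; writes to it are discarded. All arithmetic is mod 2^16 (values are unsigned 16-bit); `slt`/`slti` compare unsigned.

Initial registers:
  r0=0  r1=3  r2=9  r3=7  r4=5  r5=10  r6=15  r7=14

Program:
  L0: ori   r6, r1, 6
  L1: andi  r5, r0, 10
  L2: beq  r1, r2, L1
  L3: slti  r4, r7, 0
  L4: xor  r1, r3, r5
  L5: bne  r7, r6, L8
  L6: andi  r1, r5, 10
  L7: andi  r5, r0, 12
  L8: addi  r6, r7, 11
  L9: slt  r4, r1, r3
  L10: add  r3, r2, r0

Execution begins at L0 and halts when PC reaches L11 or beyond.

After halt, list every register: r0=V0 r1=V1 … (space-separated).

#0 ori   r6, r1, 6 ; 0/3/9/7/5/10/7/14
#1 andi  r5, r0, 10 ; 0/3/9/7/5/0/7/14
#2 beq  r1, r2, L1 ; 0/3/9/7/5/0/7/14 ; →fallthru
#3 slti  r4, r7, 0 ; 0/3/9/7/0/0/7/14
#4 xor  r1, r3, r5 ; 0/7/9/7/0/0/7/14
#5 bne  r7, r6, L8 ; 0/7/9/7/0/0/7/14 ; →target
#6 andi  r1, r5, 10 ; 0/0/9/7/0/0/7/14
#8 addi  r6, r7, 11 ; 0/0/9/7/0/0/25/14
#9 slt  r4, r1, r3 ; 0/0/9/7/1/0/25/14
#10 add  r3, r2, r0 ; 0/0/9/9/1/0/25/14

r0=0 r1=0 r2=9 r3=9 r4=1 r5=0 r6=25 r7=14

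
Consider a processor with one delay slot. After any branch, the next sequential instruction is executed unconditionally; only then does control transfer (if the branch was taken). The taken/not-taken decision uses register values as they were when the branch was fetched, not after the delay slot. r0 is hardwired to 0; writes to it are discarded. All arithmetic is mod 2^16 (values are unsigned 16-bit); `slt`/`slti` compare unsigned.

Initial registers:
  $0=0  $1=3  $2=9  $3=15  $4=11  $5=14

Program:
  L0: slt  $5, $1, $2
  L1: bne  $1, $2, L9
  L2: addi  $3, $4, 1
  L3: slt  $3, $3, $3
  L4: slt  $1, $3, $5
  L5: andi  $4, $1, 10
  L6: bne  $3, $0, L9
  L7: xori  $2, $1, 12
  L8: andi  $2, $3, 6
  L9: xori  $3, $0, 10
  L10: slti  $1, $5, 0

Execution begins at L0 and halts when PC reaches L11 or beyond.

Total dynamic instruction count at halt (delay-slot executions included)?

  step pc=0: slt  $5, $1, $2  regs=(0,3,9,15,11,1)
  step pc=1: bne  $1, $2, L9  cond=T  regs=(0,3,9,15,11,1)
  step pc=2: addi  $3, $4, 1  regs=(0,3,9,12,11,1)
  step pc=9: xori  $3, $0, 10  regs=(0,3,9,10,11,1)
  step pc=10: slti  $1, $5, 0  regs=(0,0,9,10,11,1)

5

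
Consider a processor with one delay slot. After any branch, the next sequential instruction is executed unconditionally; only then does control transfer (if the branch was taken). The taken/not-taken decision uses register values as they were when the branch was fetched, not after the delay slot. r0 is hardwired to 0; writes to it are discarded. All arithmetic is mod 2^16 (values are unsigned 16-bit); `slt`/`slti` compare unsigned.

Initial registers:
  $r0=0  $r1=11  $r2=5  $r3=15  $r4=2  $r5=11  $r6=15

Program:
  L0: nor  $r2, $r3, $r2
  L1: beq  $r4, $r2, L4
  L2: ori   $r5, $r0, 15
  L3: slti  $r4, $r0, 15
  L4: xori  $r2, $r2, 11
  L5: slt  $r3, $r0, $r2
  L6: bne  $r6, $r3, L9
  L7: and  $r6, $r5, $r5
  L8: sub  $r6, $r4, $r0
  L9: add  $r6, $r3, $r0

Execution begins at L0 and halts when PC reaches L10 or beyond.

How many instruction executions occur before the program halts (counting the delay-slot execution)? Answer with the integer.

9

PC=0  nor  $r2, $r3, $r2     | $r0=0 $r1=11 $r2=65520 $r3=15 $r4=2 $r5=11 $r6=15
PC=1  beq  $r4, $r2, L4      | $r0=0 $r1=11 $r2=65520 $r3=15 $r4=2 $r5=11 $r6=15  [not taken]
PC=2  ori   $r5, $r0, 15     | $r0=0 $r1=11 $r2=65520 $r3=15 $r4=2 $r5=15 $r6=15
PC=3  slti  $r4, $r0, 15     | $r0=0 $r1=11 $r2=65520 $r3=15 $r4=1 $r5=15 $r6=15
PC=4  xori  $r2, $r2, 11     | $r0=0 $r1=11 $r2=65531 $r3=15 $r4=1 $r5=15 $r6=15
PC=5  slt  $r3, $r0, $r2     | $r0=0 $r1=11 $r2=65531 $r3=1 $r4=1 $r5=15 $r6=15
PC=6  bne  $r6, $r3, L9      | $r0=0 $r1=11 $r2=65531 $r3=1 $r4=1 $r5=15 $r6=15  [TAKEN]
PC=7  and  $r6, $r5, $r5     | $r0=0 $r1=11 $r2=65531 $r3=1 $r4=1 $r5=15 $r6=15
PC=9  add  $r6, $r3, $r0     | $r0=0 $r1=11 $r2=65531 $r3=1 $r4=1 $r5=15 $r6=1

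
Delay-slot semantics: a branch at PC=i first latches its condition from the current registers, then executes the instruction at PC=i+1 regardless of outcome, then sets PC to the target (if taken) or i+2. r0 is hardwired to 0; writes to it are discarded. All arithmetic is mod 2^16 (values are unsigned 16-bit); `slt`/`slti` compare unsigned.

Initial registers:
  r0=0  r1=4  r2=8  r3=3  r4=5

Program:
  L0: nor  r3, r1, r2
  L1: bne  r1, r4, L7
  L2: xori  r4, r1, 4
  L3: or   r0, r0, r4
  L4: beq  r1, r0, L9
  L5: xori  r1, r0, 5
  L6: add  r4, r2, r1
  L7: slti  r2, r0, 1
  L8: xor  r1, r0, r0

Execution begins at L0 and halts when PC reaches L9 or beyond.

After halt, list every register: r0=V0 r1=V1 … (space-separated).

r0=0 r1=0 r2=1 r3=65523 r4=0

  step pc=0: nor  r3, r1, r2  regs=(0,4,8,65523,5)
  step pc=1: bne  r1, r4, L7  cond=T  regs=(0,4,8,65523,5)
  step pc=2: xori  r4, r1, 4  regs=(0,4,8,65523,0)
  step pc=7: slti  r2, r0, 1  regs=(0,4,1,65523,0)
  step pc=8: xor  r1, r0, r0  regs=(0,0,1,65523,0)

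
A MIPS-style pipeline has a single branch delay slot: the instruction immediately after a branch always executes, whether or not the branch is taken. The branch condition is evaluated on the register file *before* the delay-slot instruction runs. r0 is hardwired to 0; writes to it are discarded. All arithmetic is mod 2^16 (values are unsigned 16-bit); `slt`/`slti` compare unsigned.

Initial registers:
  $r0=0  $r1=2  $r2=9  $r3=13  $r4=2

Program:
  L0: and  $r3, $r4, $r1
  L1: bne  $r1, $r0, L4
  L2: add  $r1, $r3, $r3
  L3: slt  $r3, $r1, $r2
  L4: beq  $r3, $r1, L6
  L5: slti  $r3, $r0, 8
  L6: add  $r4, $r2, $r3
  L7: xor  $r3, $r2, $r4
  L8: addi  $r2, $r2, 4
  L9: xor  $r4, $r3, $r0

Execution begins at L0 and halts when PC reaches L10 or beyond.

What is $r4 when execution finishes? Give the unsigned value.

3

PC=0  and  $r3, $r4, $r1     | $r0=0 $r1=2 $r2=9 $r3=2 $r4=2
PC=1  bne  $r1, $r0, L4      | $r0=0 $r1=2 $r2=9 $r3=2 $r4=2  [TAKEN]
PC=2  add  $r1, $r3, $r3     | $r0=0 $r1=4 $r2=9 $r3=2 $r4=2
PC=4  beq  $r3, $r1, L6      | $r0=0 $r1=4 $r2=9 $r3=2 $r4=2  [not taken]
PC=5  slti  $r3, $r0, 8      | $r0=0 $r1=4 $r2=9 $r3=1 $r4=2
PC=6  add  $r4, $r2, $r3     | $r0=0 $r1=4 $r2=9 $r3=1 $r4=10
PC=7  xor  $r3, $r2, $r4     | $r0=0 $r1=4 $r2=9 $r3=3 $r4=10
PC=8  addi  $r2, $r2, 4      | $r0=0 $r1=4 $r2=13 $r3=3 $r4=10
PC=9  xor  $r4, $r3, $r0     | $r0=0 $r1=4 $r2=13 $r3=3 $r4=3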